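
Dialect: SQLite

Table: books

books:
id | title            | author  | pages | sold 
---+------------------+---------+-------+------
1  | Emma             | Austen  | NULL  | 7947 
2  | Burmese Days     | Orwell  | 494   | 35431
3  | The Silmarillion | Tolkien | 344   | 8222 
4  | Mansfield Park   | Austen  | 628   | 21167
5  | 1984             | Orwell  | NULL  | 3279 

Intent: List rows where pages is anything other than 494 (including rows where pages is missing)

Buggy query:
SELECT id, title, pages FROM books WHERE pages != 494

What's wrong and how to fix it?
Bug: 'pages != 494' is unknown when pages is NULL, so NULL rows are silently excluded

Fix: Add an explicit OR pages IS NULL to include the missing-value rows

Corrected query:
SELECT id, title, pages FROM books WHERE pages != 494 OR pages IS NULL

Result:
id | title            | pages
---+------------------+------
1  | Emma             | NULL 
3  | The Silmarillion | 344  
4  | Mansfield Park   | 628  
5  | 1984             | NULL 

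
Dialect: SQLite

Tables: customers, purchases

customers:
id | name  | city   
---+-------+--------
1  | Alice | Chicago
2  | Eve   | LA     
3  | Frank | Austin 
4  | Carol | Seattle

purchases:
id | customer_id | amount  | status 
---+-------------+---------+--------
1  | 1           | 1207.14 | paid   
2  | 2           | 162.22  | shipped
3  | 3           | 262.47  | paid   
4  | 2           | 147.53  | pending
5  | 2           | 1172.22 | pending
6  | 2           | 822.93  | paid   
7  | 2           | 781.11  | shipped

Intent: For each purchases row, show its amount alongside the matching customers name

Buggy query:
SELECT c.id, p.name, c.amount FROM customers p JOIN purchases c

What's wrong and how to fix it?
Bug: JOIN with no ON clause produces a cartesian product; every purchases row pairs with every customers row

Fix: Specify the join condition linking the foreign key to the parent id

Corrected query:
SELECT c.id, p.name, c.amount FROM customers p JOIN purchases c ON c.customer_id = p.id

Result:
id | name  | amount 
---+-------+--------
1  | Alice | 1207.14
2  | Eve   | 162.22 
3  | Frank | 262.47 
4  | Eve   | 147.53 
5  | Eve   | 1172.22
6  | Eve   | 822.93 
7  | Eve   | 781.11 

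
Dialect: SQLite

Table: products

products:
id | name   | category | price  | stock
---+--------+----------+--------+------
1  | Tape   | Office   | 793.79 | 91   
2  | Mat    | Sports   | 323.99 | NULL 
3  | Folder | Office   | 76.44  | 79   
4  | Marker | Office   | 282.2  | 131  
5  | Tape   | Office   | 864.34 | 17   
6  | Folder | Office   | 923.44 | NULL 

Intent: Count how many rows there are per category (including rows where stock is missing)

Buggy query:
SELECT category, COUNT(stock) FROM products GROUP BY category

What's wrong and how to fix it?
Bug: COUNT(column) counts non-NULL values only; rows with NULL stock aren't counted

Fix: Replace COUNT(stock) with COUNT(*)

Corrected query:
SELECT category, COUNT(*) FROM products GROUP BY category

Result:
category | COUNT(*)
---------+---------
Office   | 5       
Sports   | 1       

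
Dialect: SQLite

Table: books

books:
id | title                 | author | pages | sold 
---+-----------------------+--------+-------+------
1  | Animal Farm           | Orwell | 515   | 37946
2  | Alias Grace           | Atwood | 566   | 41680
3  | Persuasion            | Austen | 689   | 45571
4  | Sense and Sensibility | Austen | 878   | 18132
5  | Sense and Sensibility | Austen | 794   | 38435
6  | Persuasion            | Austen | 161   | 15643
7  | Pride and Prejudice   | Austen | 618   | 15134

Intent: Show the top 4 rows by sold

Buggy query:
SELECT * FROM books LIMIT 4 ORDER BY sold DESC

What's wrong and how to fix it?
Bug: LIMIT must come after ORDER BY

Fix: Swap the clauses: ORDER BY first, then LIMIT

Corrected query:
SELECT * FROM books ORDER BY sold DESC LIMIT 4

Result:
id | title                 | author | pages | sold 
---+-----------------------+--------+-------+------
3  | Persuasion            | Austen | 689   | 45571
2  | Alias Grace           | Atwood | 566   | 41680
5  | Sense and Sensibility | Austen | 794   | 38435
1  | Animal Farm           | Orwell | 515   | 37946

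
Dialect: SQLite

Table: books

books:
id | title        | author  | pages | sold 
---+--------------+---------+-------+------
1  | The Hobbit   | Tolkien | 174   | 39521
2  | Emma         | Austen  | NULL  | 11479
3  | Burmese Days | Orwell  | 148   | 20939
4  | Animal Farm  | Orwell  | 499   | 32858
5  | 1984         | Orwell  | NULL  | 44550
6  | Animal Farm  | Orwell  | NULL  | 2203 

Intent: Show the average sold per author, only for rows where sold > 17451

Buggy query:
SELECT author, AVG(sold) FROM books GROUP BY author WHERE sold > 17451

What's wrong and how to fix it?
Bug: WHERE cannot follow GROUP BY

Fix: Move the WHERE clause before GROUP BY

Corrected query:
SELECT author, AVG(sold) FROM books WHERE sold > 17451 GROUP BY author

Result:
author  | AVG(sold)   
--------+-------------
Orwell  | 32782.333333
Tolkien | 39521       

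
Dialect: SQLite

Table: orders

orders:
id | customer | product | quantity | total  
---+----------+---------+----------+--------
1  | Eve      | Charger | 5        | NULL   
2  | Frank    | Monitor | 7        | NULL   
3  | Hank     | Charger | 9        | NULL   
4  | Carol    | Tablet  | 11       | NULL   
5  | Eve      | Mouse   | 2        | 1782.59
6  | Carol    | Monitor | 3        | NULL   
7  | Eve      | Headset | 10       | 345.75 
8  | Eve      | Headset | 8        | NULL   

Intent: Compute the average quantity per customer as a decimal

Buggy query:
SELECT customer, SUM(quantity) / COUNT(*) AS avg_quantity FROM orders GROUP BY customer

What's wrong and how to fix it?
Bug: Both operands are integers, so '/' performs integer division and truncates

Fix: Multiply by 1.0 (or CAST to REAL) to force floating-point division

Corrected query:
SELECT customer, SUM(quantity) * 1.0 / COUNT(*) AS avg_quantity FROM orders GROUP BY customer

Result:
customer | avg_quantity
---------+-------------
Carol    | 7           
Eve      | 6.25        
Frank    | 7           
Hank     | 9           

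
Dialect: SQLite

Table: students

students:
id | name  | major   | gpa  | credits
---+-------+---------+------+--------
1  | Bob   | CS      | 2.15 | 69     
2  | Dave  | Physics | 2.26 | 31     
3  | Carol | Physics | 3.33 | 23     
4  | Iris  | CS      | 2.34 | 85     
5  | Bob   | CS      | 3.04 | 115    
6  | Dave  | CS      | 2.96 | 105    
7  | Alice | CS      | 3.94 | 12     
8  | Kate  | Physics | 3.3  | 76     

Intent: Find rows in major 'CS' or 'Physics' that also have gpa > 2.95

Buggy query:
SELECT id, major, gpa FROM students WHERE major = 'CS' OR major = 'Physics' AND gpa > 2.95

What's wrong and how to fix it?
Bug: Without parentheses, AND is evaluated before OR, so the gpa filter only applies to the 'Physics' branch

Fix: Group the OR with parentheses (or use IN), then AND the threshold

Corrected query:
SELECT id, major, gpa FROM students WHERE (major = 'CS' OR major = 'Physics') AND gpa > 2.95

Result:
id | major   | gpa 
---+---------+-----
3  | Physics | 3.33
5  | CS      | 3.04
6  | CS      | 2.96
7  | CS      | 3.94
8  | Physics | 3.3 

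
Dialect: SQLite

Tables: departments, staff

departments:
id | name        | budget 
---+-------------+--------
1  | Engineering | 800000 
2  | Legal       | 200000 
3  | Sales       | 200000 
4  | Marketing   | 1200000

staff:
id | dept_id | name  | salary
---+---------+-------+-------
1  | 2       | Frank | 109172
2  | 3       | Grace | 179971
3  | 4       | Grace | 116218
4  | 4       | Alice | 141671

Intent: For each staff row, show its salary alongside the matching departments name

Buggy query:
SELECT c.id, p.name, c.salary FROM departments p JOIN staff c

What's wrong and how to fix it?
Bug: JOIN with no ON clause produces a cartesian product; every staff row pairs with every departments row

Fix: Add ON c.dept_id = p.id to the JOIN

Corrected query:
SELECT c.id, p.name, c.salary FROM departments p JOIN staff c ON c.dept_id = p.id

Result:
id | name      | salary
---+-----------+-------
1  | Legal     | 109172
2  | Sales     | 179971
3  | Marketing | 116218
4  | Marketing | 141671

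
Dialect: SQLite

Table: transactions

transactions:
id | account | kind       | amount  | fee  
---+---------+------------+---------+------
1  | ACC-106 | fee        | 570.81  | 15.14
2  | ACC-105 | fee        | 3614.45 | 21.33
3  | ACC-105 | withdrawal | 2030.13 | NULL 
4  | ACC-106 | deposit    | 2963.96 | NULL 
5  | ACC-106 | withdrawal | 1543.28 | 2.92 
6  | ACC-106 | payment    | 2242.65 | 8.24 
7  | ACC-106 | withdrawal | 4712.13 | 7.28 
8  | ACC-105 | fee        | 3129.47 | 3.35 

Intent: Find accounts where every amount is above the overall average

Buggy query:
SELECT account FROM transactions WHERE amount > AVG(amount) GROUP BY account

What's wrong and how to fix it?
Bug: WHERE evaluates per row before aggregation, so AVG() is unavailable

Fix: Use a subquery for AVG and a HAVING MIN(...) filter so the condition holds for every row in the group

Corrected query:
SELECT account FROM transactions GROUP BY account HAVING MIN(amount) > (SELECT AVG(amount) FROM transactions)

Result:
(no rows)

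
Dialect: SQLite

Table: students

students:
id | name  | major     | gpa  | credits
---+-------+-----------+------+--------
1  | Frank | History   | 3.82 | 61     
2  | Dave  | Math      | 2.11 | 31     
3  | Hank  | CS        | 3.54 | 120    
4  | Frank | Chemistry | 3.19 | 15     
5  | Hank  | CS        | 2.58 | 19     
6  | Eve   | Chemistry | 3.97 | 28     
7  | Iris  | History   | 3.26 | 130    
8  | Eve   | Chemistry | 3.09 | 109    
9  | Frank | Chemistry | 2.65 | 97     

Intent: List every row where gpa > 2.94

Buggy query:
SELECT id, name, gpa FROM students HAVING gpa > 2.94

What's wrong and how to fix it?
Bug: This is a non-aggregate query (no GROUP BY, no aggregates), so in SQLite the HAVING clause is invalid here; a row-level condition belongs in WHERE

Fix: Use WHERE for row-level filtering

Corrected query:
SELECT id, name, gpa FROM students WHERE gpa > 2.94

Result:
id | name  | gpa 
---+-------+-----
1  | Frank | 3.82
3  | Hank  | 3.54
4  | Frank | 3.19
6  | Eve   | 3.97
7  | Iris  | 3.26
8  | Eve   | 3.09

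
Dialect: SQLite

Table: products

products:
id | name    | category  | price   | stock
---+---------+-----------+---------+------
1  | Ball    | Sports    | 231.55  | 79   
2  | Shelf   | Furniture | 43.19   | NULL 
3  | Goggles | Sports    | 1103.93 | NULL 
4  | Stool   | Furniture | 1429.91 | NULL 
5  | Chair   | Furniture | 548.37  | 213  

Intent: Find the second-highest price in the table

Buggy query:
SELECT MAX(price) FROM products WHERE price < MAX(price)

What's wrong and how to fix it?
Bug: MAX(price) on the right of the comparison is an aggregate-in-WHERE error

Fix: Put the inner MAX in a scalar subquery

Corrected query:
SELECT MAX(price) FROM products WHERE price < (SELECT MAX(price) FROM products)

Result:
MAX(price)
----------
1103.93   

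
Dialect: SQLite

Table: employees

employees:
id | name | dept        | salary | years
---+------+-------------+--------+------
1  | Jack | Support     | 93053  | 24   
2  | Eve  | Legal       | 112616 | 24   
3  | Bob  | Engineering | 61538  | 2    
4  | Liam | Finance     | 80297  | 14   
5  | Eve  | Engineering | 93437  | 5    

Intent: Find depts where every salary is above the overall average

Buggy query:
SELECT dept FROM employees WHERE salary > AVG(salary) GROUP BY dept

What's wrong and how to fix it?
Bug: AVG() is an aggregate; it can't sit directly in WHERE

Fix: Compute the overall average in a scalar subquery and compare each group's MIN against it in HAVING

Corrected query:
SELECT dept FROM employees GROUP BY dept HAVING MIN(salary) > (SELECT AVG(salary) FROM employees)

Result:
dept   
-------
Legal  
Support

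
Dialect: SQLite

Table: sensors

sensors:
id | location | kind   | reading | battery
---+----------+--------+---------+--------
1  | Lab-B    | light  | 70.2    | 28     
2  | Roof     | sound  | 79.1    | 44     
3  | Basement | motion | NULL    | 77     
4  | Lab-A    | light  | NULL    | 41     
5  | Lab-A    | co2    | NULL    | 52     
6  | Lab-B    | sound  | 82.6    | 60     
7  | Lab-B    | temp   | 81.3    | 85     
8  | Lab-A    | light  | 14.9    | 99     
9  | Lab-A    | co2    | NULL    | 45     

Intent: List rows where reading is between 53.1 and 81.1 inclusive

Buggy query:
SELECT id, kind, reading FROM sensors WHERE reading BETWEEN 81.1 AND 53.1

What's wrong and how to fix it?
Bug: BETWEEN expects the lower bound first; with 81.1 AND 53.1 the range is empty

Fix: Write BETWEEN 53.1 AND 81.1

Corrected query:
SELECT id, kind, reading FROM sensors WHERE reading BETWEEN 53.1 AND 81.1

Result:
id | kind  | reading
---+-------+--------
1  | light | 70.2   
2  | sound | 79.1   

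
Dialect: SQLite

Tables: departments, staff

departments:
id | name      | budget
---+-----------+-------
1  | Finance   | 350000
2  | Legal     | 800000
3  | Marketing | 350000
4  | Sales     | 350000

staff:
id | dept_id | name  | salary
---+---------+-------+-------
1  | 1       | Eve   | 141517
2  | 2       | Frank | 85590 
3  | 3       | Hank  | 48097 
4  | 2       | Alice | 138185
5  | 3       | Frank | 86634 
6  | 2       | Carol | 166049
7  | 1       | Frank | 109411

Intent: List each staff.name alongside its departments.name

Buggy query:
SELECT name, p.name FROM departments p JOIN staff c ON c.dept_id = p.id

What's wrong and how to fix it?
Bug: 'name' exists in both joined tables, so the database can't tell which one is meant

Fix: Prefix ambiguous columns with the table alias

Corrected query:
SELECT c.name, p.name FROM departments p JOIN staff c ON c.dept_id = p.id

Result:
name  | name     
------+----------
Eve   | Finance  
Frank | Legal    
Hank  | Marketing
Alice | Legal    
Frank | Marketing
Carol | Legal    
Frank | Finance  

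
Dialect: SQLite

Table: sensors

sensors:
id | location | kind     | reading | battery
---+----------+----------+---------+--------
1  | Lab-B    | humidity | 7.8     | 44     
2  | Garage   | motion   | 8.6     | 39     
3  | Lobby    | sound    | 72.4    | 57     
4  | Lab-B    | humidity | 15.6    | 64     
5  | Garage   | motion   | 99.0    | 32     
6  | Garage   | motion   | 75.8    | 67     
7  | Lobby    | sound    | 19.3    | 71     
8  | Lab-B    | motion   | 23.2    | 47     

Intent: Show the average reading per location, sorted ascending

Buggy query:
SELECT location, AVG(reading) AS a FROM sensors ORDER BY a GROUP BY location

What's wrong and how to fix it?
Bug: ORDER BY appears before GROUP BY; SQL clause order requires GROUP BY first

Fix: Move ORDER BY to the end, after GROUP BY

Corrected query:
SELECT location, AVG(reading) AS a FROM sensors GROUP BY location ORDER BY a

Result:
location | a        
---------+----------
Lab-B    | 15.533333
Lobby    | 45.85    
Garage   | 61.133333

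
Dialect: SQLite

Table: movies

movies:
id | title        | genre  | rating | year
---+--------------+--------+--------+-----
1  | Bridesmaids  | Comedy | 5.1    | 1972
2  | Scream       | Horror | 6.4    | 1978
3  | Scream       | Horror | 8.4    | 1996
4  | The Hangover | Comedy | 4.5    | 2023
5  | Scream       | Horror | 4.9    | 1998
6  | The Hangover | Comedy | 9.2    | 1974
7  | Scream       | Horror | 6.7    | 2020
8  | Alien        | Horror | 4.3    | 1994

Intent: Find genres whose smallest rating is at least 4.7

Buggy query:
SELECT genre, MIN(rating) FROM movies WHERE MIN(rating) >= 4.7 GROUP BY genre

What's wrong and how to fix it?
Bug: Aggregates like MIN are computed per group after WHERE runs

Fix: Replace WHERE with HAVING after the GROUP BY

Corrected query:
SELECT genre, MIN(rating) FROM movies GROUP BY genre HAVING MIN(rating) >= 4.7

Result:
(no rows)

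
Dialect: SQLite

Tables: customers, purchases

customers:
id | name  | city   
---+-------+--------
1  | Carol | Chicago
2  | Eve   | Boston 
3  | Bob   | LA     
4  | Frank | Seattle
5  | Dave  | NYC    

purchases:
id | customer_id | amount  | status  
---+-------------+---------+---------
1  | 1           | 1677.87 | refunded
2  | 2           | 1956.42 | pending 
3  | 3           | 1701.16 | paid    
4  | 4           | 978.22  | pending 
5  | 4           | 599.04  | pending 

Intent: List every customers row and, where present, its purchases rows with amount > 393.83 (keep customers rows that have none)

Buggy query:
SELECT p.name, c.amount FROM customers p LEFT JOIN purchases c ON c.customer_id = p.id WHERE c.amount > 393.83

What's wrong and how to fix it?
Bug: A WHERE condition on the right-hand table after LEFT JOIN drops unmatched parents

Fix: Put 'c.amount > 393.83' in the JOIN's ON clause instead of WHERE

Corrected query:
SELECT p.name, c.amount FROM customers p LEFT JOIN purchases c ON c.customer_id = p.id AND c.amount > 393.83

Result:
name  | amount 
------+--------
Carol | 1677.87
Eve   | 1956.42
Bob   | 1701.16
Frank | 599.04 
Frank | 978.22 
Dave  | NULL   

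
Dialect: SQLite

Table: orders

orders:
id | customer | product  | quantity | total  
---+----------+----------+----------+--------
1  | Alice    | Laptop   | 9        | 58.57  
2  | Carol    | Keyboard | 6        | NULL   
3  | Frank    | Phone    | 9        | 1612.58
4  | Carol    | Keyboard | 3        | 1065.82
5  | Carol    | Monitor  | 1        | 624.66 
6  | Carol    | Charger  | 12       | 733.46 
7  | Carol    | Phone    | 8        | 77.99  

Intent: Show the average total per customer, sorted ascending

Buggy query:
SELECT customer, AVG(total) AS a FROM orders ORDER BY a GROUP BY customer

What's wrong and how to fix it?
Bug: GROUP BY must precede ORDER BY

Fix: Reorder: SELECT … FROM … GROUP BY … ORDER BY …

Corrected query:
SELECT customer, AVG(total) AS a FROM orders GROUP BY customer ORDER BY a

Result:
customer | a       
---------+---------
Alice    | 58.57   
Carol    | 625.4825
Frank    | 1612.58 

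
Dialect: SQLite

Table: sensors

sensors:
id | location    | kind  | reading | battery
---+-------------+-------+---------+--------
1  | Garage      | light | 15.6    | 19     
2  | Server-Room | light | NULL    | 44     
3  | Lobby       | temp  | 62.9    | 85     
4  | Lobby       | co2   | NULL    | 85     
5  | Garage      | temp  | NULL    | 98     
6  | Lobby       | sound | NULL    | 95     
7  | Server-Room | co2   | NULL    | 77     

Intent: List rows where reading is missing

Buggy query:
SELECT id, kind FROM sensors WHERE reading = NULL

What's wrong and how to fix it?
Bug: '= NULL' is always unknown in SQL three-valued logic, so no rows match

Fix: Use IS NULL to test for NULL

Corrected query:
SELECT id, kind FROM sensors WHERE reading IS NULL

Result:
id | kind 
---+------
2  | light
4  | co2  
5  | temp 
6  | sound
7  | co2  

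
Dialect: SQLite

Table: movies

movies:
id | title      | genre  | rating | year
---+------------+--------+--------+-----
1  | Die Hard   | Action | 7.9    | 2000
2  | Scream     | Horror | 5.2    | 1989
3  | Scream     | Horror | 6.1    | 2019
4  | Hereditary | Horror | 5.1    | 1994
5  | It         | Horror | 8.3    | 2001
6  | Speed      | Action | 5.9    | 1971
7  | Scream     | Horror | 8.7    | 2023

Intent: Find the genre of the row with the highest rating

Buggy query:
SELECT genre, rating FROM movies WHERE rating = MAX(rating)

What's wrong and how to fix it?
Bug: MAX(rating) is an aggregate and cannot be used directly in WHERE

Fix: Use a subquery: WHERE rating = (SELECT MAX(rating) FROM movies)

Corrected query:
SELECT genre, rating FROM movies WHERE rating = (SELECT MAX(rating) FROM movies)

Result:
genre  | rating
-------+-------
Horror | 8.7   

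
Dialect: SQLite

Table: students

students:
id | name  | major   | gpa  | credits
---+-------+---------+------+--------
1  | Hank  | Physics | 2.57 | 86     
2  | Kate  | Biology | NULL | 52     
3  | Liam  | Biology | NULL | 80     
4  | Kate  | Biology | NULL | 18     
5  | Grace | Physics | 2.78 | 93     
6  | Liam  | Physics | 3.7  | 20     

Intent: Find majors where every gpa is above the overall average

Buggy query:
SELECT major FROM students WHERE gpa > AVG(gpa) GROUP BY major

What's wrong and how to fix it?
Bug: AVG() is an aggregate; it can't sit directly in WHERE

Fix: Compute the overall average in a scalar subquery and compare each group's MIN against it in HAVING

Corrected query:
SELECT major FROM students GROUP BY major HAVING MIN(gpa) > (SELECT AVG(gpa) FROM students)

Result:
(no rows)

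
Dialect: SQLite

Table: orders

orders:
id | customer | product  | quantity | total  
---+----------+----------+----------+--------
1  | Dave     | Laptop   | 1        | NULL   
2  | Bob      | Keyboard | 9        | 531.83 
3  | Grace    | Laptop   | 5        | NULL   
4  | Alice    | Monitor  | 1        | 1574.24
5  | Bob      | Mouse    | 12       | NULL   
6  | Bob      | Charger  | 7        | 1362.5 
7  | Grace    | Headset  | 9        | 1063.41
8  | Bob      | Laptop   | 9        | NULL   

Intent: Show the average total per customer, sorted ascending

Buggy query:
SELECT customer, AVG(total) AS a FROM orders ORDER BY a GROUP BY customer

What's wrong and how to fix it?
Bug: GROUP BY must precede ORDER BY

Fix: Reorder: SELECT … FROM … GROUP BY … ORDER BY …

Corrected query:
SELECT customer, AVG(total) AS a FROM orders GROUP BY customer ORDER BY a

Result:
customer | a      
---------+--------
Dave     | NULL   
Bob      | 947.165
Grace    | 1063.41
Alice    | 1574.24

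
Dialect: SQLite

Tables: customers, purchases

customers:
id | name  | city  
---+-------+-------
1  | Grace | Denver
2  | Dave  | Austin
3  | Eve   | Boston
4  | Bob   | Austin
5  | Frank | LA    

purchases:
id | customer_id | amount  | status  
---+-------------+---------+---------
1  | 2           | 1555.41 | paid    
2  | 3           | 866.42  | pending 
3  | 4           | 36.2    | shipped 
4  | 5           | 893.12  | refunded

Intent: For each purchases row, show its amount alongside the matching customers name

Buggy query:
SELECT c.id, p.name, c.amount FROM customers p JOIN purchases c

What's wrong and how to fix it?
Bug: Missing join condition: each purchases row is matched to all customers rows instead of just its own

Fix: Specify the join condition linking the foreign key to the parent id

Corrected query:
SELECT c.id, p.name, c.amount FROM customers p JOIN purchases c ON c.customer_id = p.id

Result:
id | name  | amount 
---+-------+--------
1  | Dave  | 1555.41
2  | Eve   | 866.42 
3  | Bob   | 36.2   
4  | Frank | 893.12 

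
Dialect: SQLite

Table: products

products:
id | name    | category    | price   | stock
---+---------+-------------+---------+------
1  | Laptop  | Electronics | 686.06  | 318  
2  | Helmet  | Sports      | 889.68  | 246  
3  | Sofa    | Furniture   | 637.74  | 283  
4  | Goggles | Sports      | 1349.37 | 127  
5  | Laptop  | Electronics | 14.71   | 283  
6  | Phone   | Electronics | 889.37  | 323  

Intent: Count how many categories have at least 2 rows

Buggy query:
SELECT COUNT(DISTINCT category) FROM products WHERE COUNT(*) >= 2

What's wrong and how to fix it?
Bug: WHERE filters individual rows, not groups, so a group-level COUNT is invalid there

Fix: Use a subquery that GROUPs and filters with HAVING, then count its rows

Corrected query:
SELECT COUNT(*) FROM (SELECT category FROM products GROUP BY category HAVING COUNT(*) >= 2)

Result:
COUNT(*)
--------
2       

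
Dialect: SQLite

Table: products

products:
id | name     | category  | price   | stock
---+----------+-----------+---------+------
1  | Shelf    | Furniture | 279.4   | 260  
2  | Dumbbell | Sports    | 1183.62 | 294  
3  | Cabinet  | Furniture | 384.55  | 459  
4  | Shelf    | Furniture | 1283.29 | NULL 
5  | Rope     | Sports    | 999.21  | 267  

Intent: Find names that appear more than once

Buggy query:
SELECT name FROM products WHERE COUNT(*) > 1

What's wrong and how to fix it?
Bug: COUNT(*) is an aggregate and cannot be used in WHERE

Fix: Group first, then use HAVING for the count condition

Corrected query:
SELECT name FROM products GROUP BY name HAVING COUNT(*) > 1

Result:
name 
-----
Shelf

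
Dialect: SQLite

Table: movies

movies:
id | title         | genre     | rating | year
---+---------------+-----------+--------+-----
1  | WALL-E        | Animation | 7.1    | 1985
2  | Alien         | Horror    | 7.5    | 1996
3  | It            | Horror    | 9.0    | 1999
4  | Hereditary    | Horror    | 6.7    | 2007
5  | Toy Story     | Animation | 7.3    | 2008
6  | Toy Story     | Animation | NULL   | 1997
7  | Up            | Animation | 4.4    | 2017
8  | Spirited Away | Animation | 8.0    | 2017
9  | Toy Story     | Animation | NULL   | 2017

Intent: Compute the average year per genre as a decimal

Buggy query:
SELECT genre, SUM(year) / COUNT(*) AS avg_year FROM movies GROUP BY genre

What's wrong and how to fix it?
Bug: SUM(year) and COUNT(*) are both integers; the division truncates the fractional part

Fix: Multiply by 1.0 (or CAST to REAL) to force floating-point division

Corrected query:
SELECT genre, SUM(year) * 1.0 / COUNT(*) AS avg_year FROM movies GROUP BY genre

Result:
genre     | avg_year   
----------+------------
Animation | 2006.833333
Horror    | 2000.666667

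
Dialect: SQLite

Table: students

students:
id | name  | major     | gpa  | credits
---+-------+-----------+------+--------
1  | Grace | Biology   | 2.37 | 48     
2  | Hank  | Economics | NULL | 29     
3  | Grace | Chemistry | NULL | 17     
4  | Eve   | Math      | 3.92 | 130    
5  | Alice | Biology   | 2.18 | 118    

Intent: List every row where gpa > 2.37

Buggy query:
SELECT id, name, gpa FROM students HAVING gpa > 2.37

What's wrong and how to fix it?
Bug: HAVING filters the output of aggregation, but this query has no GROUP BY and no aggregate functions, so SQLite rejects it (HAVING clause on a non-aggregate query); the condition here is per row

Fix: Replace HAVING with WHERE since the condition applies to individual rows

Corrected query:
SELECT id, name, gpa FROM students WHERE gpa > 2.37

Result:
id | name | gpa 
---+------+-----
4  | Eve  | 3.92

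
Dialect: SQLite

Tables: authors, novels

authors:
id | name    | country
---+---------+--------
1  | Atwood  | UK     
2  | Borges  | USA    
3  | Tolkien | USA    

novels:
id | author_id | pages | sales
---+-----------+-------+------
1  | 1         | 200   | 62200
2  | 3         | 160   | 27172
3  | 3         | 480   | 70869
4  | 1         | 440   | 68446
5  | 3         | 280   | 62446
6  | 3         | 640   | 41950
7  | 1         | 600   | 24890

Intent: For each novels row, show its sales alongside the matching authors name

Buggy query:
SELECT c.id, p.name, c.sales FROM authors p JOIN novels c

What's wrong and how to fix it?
Bug: JOIN with no ON clause produces a cartesian product; every novels row pairs with every authors row

Fix: Specify the join condition linking the foreign key to the parent id

Corrected query:
SELECT c.id, p.name, c.sales FROM authors p JOIN novels c ON c.author_id = p.id

Result:
id | name    | sales
---+---------+------
1  | Atwood  | 62200
2  | Tolkien | 27172
3  | Tolkien | 70869
4  | Atwood  | 68446
5  | Tolkien | 62446
6  | Tolkien | 41950
7  | Atwood  | 24890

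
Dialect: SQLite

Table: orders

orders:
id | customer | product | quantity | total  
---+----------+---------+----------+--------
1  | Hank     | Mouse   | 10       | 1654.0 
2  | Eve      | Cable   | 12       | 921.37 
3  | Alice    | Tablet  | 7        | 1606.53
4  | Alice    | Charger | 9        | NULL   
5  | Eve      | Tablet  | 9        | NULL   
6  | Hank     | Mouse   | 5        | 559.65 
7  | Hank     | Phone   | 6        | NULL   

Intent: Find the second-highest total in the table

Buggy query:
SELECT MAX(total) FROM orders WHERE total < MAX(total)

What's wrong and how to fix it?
Bug: MAX(total) on the right of the comparison is an aggregate-in-WHERE error

Fix: Compute the overall MAX in a subquery, then take MAX of rows below it

Corrected query:
SELECT MAX(total) FROM orders WHERE total < (SELECT MAX(total) FROM orders)

Result:
MAX(total)
----------
1606.53   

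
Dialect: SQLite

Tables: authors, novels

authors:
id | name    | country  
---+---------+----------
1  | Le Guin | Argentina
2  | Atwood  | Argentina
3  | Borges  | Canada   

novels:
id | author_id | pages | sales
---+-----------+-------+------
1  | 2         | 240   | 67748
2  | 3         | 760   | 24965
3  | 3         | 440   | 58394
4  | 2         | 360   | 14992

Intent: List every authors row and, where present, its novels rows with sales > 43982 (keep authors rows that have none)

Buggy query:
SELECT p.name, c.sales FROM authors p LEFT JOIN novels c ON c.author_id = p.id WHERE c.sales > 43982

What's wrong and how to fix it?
Bug: A WHERE condition on the right-hand table after LEFT JOIN drops unmatched parents

Fix: Move the right-table condition into the ON clause so unmatched parents are kept

Corrected query:
SELECT p.name, c.sales FROM authors p LEFT JOIN novels c ON c.author_id = p.id AND c.sales > 43982

Result:
name    | sales
--------+------
Le Guin | NULL 
Atwood  | 67748
Borges  | 58394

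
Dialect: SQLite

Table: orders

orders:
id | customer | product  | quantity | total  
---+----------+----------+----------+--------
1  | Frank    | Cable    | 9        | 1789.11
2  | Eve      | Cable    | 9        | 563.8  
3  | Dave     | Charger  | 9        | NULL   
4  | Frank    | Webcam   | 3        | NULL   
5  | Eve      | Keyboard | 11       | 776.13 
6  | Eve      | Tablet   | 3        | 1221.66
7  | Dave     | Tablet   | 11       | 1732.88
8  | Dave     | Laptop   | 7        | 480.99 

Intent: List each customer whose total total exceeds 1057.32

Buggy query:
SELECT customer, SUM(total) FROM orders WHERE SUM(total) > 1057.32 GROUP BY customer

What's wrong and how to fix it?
Bug: Aggregate functions cannot appear in a WHERE clause

Fix: Move the aggregate condition to a HAVING clause

Corrected query:
SELECT customer, SUM(total) FROM orders GROUP BY customer HAVING SUM(total) > 1057.32

Result:
customer | SUM(total)
---------+-----------
Dave     | 2213.87   
Eve      | 2561.59   
Frank    | 1789.11   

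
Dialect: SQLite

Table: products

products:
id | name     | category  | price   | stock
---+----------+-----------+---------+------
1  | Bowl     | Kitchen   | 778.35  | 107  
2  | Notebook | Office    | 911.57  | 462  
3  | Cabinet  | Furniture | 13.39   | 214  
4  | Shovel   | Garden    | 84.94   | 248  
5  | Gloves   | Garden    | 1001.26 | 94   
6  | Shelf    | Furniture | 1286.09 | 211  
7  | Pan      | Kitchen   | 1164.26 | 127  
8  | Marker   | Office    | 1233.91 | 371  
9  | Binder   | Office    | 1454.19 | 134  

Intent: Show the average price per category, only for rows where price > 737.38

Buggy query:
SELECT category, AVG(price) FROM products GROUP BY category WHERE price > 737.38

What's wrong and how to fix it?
Bug: Row-level WHERE must come before GROUP BY in the clause order

Fix: Place WHERE between FROM and GROUP BY

Corrected query:
SELECT category, AVG(price) FROM products WHERE price > 737.38 GROUP BY category

Result:
category  | AVG(price)
----------+-----------
Furniture | 1286.09   
Garden    | 1001.26   
Kitchen   | 971.305   
Office    | 1199.89   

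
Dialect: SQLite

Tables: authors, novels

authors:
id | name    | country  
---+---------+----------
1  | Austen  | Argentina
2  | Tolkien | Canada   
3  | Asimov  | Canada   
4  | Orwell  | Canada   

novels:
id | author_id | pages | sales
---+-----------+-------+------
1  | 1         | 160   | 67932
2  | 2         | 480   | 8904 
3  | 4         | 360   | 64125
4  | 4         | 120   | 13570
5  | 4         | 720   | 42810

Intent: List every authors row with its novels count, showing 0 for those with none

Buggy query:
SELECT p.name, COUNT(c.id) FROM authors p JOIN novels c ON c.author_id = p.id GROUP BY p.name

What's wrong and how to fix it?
Bug: INNER JOIN drops authors rows that have no matching novels rows

Fix: Use LEFT JOIN so parents without children still appear (COUNT(c.id) gives 0)

Corrected query:
SELECT p.name, COUNT(c.id) FROM authors p LEFT JOIN novels c ON c.author_id = p.id GROUP BY p.name

Result:
name    | COUNT(c.id)
--------+------------
Asimov  | 0          
Austen  | 1          
Orwell  | 3          
Tolkien | 1          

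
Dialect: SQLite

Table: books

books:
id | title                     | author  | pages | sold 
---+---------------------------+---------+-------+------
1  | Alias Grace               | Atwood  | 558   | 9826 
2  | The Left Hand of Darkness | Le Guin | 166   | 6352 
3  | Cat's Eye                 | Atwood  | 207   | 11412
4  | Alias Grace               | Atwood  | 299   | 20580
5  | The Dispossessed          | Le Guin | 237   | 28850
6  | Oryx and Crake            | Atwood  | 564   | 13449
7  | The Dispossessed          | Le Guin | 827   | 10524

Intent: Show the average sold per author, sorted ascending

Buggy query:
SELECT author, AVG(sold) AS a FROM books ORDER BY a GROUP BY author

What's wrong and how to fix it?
Bug: ORDER BY appears before GROUP BY; SQL clause order requires GROUP BY first

Fix: Move ORDER BY to the end, after GROUP BY

Corrected query:
SELECT author, AVG(sold) AS a FROM books GROUP BY author ORDER BY a

Result:
author  | a       
--------+---------
Atwood  | 13816.75
Le Guin | 15242   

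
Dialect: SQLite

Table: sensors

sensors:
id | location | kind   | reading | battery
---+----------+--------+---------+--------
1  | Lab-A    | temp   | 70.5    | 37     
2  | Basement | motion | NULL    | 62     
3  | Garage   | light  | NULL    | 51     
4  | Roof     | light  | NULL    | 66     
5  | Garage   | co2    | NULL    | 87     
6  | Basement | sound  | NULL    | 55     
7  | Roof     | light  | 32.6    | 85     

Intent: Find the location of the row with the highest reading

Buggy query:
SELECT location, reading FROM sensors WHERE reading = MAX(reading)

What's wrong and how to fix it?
Bug: MAX(reading) is an aggregate and cannot be used directly in WHERE

Fix: Wrap MAX in a scalar subquery so WHERE compares against a single value

Corrected query:
SELECT location, reading FROM sensors WHERE reading = (SELECT MAX(reading) FROM sensors)

Result:
location | reading
---------+--------
Lab-A    | 70.5   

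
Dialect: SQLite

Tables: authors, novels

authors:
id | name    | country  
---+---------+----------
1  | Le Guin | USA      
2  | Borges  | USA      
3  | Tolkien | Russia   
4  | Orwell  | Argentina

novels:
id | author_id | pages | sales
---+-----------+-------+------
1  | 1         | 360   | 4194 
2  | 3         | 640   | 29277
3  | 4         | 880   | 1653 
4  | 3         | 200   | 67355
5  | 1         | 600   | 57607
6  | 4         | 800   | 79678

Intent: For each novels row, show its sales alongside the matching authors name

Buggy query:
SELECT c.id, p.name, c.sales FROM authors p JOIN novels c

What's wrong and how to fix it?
Bug: Missing join condition: each novels row is matched to all authors rows instead of just its own

Fix: Add ON c.author_id = p.id to the JOIN

Corrected query:
SELECT c.id, p.name, c.sales FROM authors p JOIN novels c ON c.author_id = p.id

Result:
id | name    | sales
---+---------+------
1  | Le Guin | 4194 
2  | Tolkien | 29277
3  | Orwell  | 1653 
4  | Tolkien | 67355
5  | Le Guin | 57607
6  | Orwell  | 79678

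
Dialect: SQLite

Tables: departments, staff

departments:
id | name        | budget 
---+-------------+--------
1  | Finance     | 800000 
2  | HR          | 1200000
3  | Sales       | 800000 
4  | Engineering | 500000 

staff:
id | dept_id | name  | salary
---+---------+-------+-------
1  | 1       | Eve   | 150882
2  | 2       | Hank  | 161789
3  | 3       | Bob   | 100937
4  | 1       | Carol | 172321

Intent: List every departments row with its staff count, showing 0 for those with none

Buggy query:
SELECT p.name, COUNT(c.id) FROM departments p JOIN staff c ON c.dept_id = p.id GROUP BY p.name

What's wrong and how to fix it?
Bug: An inner join excludes parents with zero children

Fix: Switch to LEFT JOIN to retain unmatched parent rows

Corrected query:
SELECT p.name, COUNT(c.id) FROM departments p LEFT JOIN staff c ON c.dept_id = p.id GROUP BY p.name

Result:
name        | COUNT(c.id)
------------+------------
Engineering | 0          
Finance     | 2          
HR          | 1          
Sales       | 1          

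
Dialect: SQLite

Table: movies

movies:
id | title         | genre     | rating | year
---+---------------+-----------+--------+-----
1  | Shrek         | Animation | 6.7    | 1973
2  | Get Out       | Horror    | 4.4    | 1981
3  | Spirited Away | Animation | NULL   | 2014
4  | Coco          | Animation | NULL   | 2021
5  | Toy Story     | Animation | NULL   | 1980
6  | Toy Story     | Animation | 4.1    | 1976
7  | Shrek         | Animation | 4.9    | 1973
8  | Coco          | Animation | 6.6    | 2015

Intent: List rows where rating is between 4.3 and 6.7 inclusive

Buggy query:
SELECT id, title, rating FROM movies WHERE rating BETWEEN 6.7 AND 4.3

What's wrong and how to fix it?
Bug: BETWEEN expects the lower bound first; with 6.7 AND 4.3 the range is empty

Fix: Swap the bounds so the smaller value comes first

Corrected query:
SELECT id, title, rating FROM movies WHERE rating BETWEEN 4.3 AND 6.7

Result:
id | title   | rating
---+---------+-------
1  | Shrek   | 6.7   
2  | Get Out | 4.4   
7  | Shrek   | 4.9   
8  | Coco    | 6.6   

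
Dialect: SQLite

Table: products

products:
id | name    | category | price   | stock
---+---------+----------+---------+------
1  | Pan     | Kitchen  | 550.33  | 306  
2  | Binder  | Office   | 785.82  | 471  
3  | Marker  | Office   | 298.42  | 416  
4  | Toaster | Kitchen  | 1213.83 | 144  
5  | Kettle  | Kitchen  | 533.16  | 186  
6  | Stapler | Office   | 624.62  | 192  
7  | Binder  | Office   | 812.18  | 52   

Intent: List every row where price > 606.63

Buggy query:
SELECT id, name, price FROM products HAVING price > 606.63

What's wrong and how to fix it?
Bug: HAVING filters the output of aggregation, but this query has no GROUP BY and no aggregate functions, so SQLite rejects it (HAVING clause on a non-aggregate query); the condition here is per row

Fix: Use WHERE for row-level filtering

Corrected query:
SELECT id, name, price FROM products WHERE price > 606.63

Result:
id | name    | price  
---+---------+--------
2  | Binder  | 785.82 
4  | Toaster | 1213.83
6  | Stapler | 624.62 
7  | Binder  | 812.18 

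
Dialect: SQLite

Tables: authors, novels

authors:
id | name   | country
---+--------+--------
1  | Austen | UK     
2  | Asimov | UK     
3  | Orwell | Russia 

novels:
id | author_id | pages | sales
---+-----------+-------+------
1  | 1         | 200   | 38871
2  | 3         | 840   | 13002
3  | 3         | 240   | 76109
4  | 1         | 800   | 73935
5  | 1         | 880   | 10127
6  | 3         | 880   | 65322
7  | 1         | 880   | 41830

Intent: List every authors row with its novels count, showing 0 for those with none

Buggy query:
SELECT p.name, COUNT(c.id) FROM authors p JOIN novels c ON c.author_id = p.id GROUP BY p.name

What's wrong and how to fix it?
Bug: INNER JOIN drops authors rows that have no matching novels rows

Fix: Use LEFT JOIN so parents without children still appear (COUNT(c.id) gives 0)

Corrected query:
SELECT p.name, COUNT(c.id) FROM authors p LEFT JOIN novels c ON c.author_id = p.id GROUP BY p.name

Result:
name   | COUNT(c.id)
-------+------------
Asimov | 0          
Austen | 4          
Orwell | 3          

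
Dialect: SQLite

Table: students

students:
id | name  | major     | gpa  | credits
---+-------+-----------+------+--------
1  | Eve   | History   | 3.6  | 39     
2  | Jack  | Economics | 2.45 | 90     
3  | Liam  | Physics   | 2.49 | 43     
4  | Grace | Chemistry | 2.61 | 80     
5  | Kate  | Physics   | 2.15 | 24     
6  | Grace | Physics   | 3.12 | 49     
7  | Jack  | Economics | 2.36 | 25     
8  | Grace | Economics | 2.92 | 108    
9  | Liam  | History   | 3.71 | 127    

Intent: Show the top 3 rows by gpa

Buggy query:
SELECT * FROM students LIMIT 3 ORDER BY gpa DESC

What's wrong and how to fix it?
Bug: LIMIT must come after ORDER BY

Fix: Sort with ORDER BY, then apply LIMIT

Corrected query:
SELECT * FROM students ORDER BY gpa DESC LIMIT 3

Result:
id | name  | major   | gpa  | credits
---+-------+---------+------+--------
9  | Liam  | History | 3.71 | 127    
1  | Eve   | History | 3.6  | 39     
6  | Grace | Physics | 3.12 | 49     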